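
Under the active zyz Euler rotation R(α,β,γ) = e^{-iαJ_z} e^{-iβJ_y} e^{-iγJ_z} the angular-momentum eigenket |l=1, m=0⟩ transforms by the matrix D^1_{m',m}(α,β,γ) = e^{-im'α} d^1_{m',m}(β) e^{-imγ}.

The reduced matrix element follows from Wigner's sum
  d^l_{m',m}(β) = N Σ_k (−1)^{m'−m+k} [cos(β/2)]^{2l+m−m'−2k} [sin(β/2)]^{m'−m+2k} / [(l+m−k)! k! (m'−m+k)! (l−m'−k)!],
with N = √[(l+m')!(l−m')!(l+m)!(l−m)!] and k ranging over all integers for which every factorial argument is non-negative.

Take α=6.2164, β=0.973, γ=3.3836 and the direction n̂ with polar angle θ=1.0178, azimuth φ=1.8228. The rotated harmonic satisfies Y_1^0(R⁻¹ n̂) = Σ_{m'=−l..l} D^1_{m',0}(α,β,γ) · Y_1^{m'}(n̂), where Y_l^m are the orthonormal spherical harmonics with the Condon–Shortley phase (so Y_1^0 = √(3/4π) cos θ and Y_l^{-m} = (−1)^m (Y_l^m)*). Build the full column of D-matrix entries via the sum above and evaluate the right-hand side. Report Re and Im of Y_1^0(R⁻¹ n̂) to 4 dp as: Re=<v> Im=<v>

Need the full column D^1_{m',0} for m'=−1..1 at α=6.2164, β=0.973, γ=3.3836.
cos(β/2)=0.883975, sin(β/2)=0.467535
d^1_{-1,0}: single k=1 term ⇒ +0.584479;  D = +0.583176-0.039006i
d^1_{0,0}: k∈[0..1] ⇒ +0.781411 -0.218589 = +0.562822;  D = +0.562822+0.000000i
d^1_{1,0}: single k=0 term ⇒ -0.584479;  D = -0.583176-0.039006i
Y_1^{m'}(θ=1.0178,φ=1.8228) and Σ D·Y over m':
  (+0.5832-0.0390i)·(-0.0733-0.2847i)  (+0.5628+0.0000i)·(+0.2566+0.0000i)  (-0.5832-0.0390i)·(+0.0733-0.2847i)
Y_1^0(R⁻¹ n̂) = +0.036726+0.000000i

Re=0.0367 Im=0.0000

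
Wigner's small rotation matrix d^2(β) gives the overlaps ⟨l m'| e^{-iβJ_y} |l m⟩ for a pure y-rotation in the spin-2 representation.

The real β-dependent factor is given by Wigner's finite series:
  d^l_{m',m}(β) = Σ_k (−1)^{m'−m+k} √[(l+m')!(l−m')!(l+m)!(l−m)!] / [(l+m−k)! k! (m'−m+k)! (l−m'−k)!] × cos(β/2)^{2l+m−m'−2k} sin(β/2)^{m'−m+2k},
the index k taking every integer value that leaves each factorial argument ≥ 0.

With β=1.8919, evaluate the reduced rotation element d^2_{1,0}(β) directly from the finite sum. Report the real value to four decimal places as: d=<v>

d=0.3668

d^2_{1,0}(β=1.8919) via Wigner's sum:
With c≡cos(β/2)=0.584973 and s≡sin(β/2)=0.811053, N=[6·1·2·2]^{1/2}=4.898979
k: max(0,(0)−(1))=0 … min(2+(0),2−(1))=1
  k=0: (−1)^1·4.8990/(2)·0.5850^3·0.8111^1 = -0.397678
  k=1: (−1)^2·4.8990/(2)·0.5850^1·0.8111^3 = +0.764467
d^2_{1,0}(1.8919) = -0.397678 +0.764467 = +0.366789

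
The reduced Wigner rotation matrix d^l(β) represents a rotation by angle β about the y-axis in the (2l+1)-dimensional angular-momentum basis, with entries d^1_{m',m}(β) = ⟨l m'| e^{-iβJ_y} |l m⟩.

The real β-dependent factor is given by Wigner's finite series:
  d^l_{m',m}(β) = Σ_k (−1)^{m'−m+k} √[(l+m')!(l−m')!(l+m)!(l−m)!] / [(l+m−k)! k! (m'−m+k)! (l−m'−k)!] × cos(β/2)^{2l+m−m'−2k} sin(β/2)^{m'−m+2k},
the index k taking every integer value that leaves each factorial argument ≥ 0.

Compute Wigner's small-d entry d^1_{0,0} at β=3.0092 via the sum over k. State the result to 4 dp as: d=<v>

d=-0.9912

d^1_{0,0}(β=3.0092) via Wigner's sum:
With c≡cos(β/2)=0.066148 and s≡sin(β/2)=0.997810, N=[1·1·1·1]^{1/2}=1.000000
Admissible k: 0..1 (factorial args all ≥0)
  k=0: (−1)^0·1.0000/(1)·0.0661^2·0.9978^0 = +0.004376
  k=1: (−1)^1·1.0000/(1)·0.0661^0·0.9978^2 = -0.995624
d^1_{0,0}(3.0092) = +0.004376 -0.995624 = -0.991249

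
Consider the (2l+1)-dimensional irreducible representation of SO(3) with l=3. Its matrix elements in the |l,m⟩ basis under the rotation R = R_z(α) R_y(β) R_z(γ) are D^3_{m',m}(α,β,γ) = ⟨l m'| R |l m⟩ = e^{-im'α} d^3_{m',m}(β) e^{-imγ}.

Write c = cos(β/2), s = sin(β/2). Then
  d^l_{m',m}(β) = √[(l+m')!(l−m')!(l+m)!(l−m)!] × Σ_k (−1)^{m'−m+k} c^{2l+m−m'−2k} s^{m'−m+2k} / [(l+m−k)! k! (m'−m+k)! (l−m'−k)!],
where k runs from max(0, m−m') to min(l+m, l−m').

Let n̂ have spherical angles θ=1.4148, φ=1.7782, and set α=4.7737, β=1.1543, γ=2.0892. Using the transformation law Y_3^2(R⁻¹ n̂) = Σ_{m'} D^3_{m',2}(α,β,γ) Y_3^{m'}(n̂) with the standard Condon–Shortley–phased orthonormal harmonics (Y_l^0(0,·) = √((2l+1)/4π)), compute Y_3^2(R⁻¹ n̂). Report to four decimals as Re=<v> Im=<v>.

Re=0.2289 Im=-0.1292

Need the full column D^3_{m',2} for m'=−3..3 at α=4.7737, β=1.1543, γ=2.0892.
cos(β/2)=0.838021, sin(β/2)=0.545638
d^3_{-3,2}: single k=5 term ⇒ +0.099278;  D = -0.074774-0.065307i
d^3_{-2,2}: k∈[4..5] ⇒ +0.311242 -0.026389 = +0.284852;  D = +0.173884-0.225622i
d^3_{-1,2}: k∈[3..4] ⇒ +0.604656 -0.128167 = +0.476489;  D = +0.394523+0.267194i
d^3_{0,2}: k∈[2..3] ⇒ +0.804247 -0.340948 = +0.463299;  D = -0.235806+0.398800i
d^3_{1,2}: k∈[1..2] ⇒ +0.713147 -0.604656 = +0.108492;  D = -0.096596-0.049393i
d^3_{2,2}: k∈[0..1] ⇒ +0.346362 -0.734174 = -0.387812;  D = -0.155071+0.355459i
d^3_{3,2}: single k=0 term ⇒ -0.552402;  D = -0.518900-0.189446i
Y_3^{m'}(θ=1.4148,φ=1.7782) and Σ D·Y over m':
  (-0.0748-0.0653i)·(+0.2344+0.3268i)  (+0.1739-0.2256i)·(-0.1418+0.0624i)  (+0.3945+0.2672i)·(+0.0578+0.2747i)  (-0.2358+0.3988i)·(-0.1669+0.0000i)  (-0.0966-0.0494i)·(-0.0578+0.2747i)  (-0.1551+0.3555i)·(-0.1418-0.0624i)  (-0.5189-0.1894i)·(-0.2344+0.3268i)
Y_3^2(R⁻¹ n̂) = +0.228915-0.129231i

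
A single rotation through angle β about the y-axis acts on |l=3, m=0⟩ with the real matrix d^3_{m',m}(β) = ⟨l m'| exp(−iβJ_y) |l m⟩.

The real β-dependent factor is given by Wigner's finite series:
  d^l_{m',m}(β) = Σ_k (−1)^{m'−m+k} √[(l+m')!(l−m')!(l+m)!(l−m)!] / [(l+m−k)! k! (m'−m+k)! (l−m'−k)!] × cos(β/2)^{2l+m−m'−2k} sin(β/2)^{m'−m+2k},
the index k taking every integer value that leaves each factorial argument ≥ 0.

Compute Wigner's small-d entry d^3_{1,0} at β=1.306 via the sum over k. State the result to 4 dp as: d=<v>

d=0.2748

d^3_{1,0}(β=1.306) via Wigner's sum:
c=cos(1.306/2)=0.794265, s=sin(1.306/2)=0.607572; N=√[24·2·6·6]=41.569219
k∈{0,1,2} keeps every argument non-negative
  k=0: (−1)^1·41.5692/(12)·0.7943^5·0.6076^1 = -0.665295
  k=1: (−1)^2·41.5692/(4)·0.7943^3·0.6076^3 = +1.167887
  k=2: (−1)^3·41.5692/(12)·0.7943^1·0.6076^5 = -0.227795
d^3_{1,0}(1.306) = -0.665295 +1.167887 -0.227795 = +0.274796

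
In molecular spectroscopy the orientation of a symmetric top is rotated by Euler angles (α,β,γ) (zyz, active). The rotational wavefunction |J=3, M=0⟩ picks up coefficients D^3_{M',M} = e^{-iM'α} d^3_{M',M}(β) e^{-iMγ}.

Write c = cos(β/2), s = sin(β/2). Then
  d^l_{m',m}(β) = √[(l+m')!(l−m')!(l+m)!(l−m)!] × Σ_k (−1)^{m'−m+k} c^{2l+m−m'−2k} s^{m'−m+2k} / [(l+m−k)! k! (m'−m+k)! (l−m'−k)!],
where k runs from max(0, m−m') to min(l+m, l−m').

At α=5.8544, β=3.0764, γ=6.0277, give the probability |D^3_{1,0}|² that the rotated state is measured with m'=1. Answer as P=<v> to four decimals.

P=0.0126

First d^3_{1,0}(β=3.0764), then the phase factors e^{-i(1)α} and e^{-i(0)γ}:
With c≡cos(β/2)=0.032591 and s≡sin(β/2)=0.999469, N=[24·2·6·6]^{1/2}=41.569219
k∈{0,1,2} keeps every argument non-negative
  k=0: (−1)^1·41.5692/(12)·0.0326^5·0.9995^1 = -0.000000
  k=1: (−1)^2·41.5692/(4)·0.0326^3·0.9995^3 = +0.000359
  k=2: (−1)^3·41.5692/(12)·0.0326^1·0.9995^5 = -0.112597
d^3_{1,0}(3.0764) = -0.000000 +0.000359 -0.112597 = -0.112238
|D^3_{1,0}|² = |d^3_{1,0}(β)|² = (-0.112238)² = 0.012597 (the z-rotation phases have unit modulus)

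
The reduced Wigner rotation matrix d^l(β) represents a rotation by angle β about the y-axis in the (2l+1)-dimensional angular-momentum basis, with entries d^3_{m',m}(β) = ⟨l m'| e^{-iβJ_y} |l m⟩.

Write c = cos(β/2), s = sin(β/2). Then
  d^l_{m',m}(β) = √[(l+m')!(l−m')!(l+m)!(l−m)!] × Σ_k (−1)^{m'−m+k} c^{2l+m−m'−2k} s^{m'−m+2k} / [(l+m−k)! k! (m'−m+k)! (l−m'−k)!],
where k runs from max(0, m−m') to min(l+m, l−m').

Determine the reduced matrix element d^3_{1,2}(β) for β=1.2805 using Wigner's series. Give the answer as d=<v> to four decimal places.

d^3_{1,2}(β=1.2805) via Wigner's sum:
With c≡cos(β/2)=0.801946 and s≡sin(β/2)=0.597396, N=[24·2·120·1]^{1/2}=75.894664
k∈{1,2} keeps every argument non-negative
  k=1: (−1)^0·75.8947/(24)·0.8019^5·0.5974^1 = +0.626598
  k=2: (−1)^1·75.8947/(12)·0.8019^3·0.5974^3 = -0.695429
d^3_{1,2}(1.2805) = +0.626598 -0.695429 = -0.068831

d=-0.0688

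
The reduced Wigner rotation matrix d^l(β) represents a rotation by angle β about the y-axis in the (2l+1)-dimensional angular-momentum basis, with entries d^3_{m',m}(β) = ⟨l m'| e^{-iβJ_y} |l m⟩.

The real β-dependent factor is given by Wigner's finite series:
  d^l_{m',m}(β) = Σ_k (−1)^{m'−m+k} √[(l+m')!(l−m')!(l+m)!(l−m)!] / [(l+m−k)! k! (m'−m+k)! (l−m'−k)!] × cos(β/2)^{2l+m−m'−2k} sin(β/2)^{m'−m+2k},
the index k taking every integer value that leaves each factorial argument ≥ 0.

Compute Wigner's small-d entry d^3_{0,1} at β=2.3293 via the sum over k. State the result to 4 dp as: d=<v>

d^3_{0,1}(β=2.3293) via Wigner's sum:
With c≡cos(β/2)=0.395072 and s≡sin(β/2)=0.918650, N=[6·6·24·2]^{1/2}=41.569219
k: max(0,(1)−(0))=1 … min(3+(1),3−(0))=3
  k=1: (−1)^0·41.5692/(12)·0.3951^5·0.9187^1 = +0.030628
  k=2: (−1)^1·41.5692/(4)·0.3951^3·0.9187^3 = -0.496811
  k=3: (−1)^2·41.5692/(12)·0.3951^1·0.9187^5 = +0.895401
d^3_{0,1}(2.3293) = +0.030628 -0.496811 +0.895401 = +0.429218

d=0.4292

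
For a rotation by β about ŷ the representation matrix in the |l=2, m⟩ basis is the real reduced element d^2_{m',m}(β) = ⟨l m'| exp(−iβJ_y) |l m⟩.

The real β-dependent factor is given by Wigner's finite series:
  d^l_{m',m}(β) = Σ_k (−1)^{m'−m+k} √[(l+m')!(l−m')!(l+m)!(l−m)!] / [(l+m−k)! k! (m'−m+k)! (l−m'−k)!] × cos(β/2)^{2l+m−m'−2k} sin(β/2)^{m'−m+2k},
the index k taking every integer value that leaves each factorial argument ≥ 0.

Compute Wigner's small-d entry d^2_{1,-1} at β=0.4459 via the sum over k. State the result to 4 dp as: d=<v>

d^2_{1,-1}(β=0.4459) via Wigner's sum:
c=cos(0.4459/2)=0.975249, s=sin(0.4459/2)=0.221108; N=√[6·1·1·6]=6.000000
Admissible k: 0..1 (factorial args all ≥0)
  k=0: (−1)^2·6.0000/(2)·0.9752^2·0.2211^2 = +0.139495
  k=1: (−1)^3·6.0000/(6)·0.9752^0·0.2211^4 = -0.002390
d^2_{1,-1}(0.4459) = +0.139495 -0.002390 = +0.137105

d=0.1371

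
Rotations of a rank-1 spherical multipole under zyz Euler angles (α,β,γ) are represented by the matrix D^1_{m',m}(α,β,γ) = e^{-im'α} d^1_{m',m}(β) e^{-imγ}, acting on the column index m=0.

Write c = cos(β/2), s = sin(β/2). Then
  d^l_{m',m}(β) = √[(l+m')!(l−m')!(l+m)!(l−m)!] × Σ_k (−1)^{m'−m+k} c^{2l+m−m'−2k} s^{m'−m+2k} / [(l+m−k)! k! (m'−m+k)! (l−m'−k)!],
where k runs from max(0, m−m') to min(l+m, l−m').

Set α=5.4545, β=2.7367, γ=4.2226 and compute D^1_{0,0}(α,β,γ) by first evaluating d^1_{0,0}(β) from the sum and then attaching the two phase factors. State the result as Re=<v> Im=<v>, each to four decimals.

First d^1_{0,0}(β=2.7367), then the phase factors e^{-i(0)α} and e^{-i(0)γ}:
Half-angle: c=0.201066, s=0.979578. N=√(1·1·1·1)=1.000000
The bounds max(0,m−m')=0 and min(l+m,l−m')=1 give 2 terms
  k=0: (−1)^0·1.0000/(1)·0.2011^2·0.9796^0 = +0.040428
  k=1: (−1)^1·1.0000/(1)·0.2011^0·0.9796^2 = -0.959572
d^1_{0,0}(2.7367) = +0.040428 -0.959572 = -0.919145
Phases: e^{-i·(0)·5.4545}=+1.000000+0.000000i, e^{-i·(0)·4.2226}=+1.000000+0.000000i ⇒ D=-0.919145+0.000000i

Re=-0.9191 Im=0.0000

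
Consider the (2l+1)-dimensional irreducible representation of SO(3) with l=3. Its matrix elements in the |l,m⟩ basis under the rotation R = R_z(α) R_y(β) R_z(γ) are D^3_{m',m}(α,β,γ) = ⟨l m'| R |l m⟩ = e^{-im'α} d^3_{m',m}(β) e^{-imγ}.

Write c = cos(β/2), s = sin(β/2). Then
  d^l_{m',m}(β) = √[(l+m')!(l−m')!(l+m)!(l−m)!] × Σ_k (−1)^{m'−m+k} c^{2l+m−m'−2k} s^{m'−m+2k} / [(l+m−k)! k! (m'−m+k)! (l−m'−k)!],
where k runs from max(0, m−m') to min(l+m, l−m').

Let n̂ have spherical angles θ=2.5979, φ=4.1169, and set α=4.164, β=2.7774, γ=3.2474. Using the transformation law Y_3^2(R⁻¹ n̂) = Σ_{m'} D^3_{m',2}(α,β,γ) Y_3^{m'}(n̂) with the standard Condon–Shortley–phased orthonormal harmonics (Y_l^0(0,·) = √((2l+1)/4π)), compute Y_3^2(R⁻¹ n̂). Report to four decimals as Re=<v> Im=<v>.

Re=0.0324 Im=0.0020

Need the full column D^3_{m',2} for m'=−3..3 at α=4.164, β=2.7774, γ=3.2474.
cos(β/2)=0.181092, sin(β/2)=0.983466
d^3_{-3,2}: single k=5 term ⇒ +0.408104;  D = +0.391529-0.115127i
d^3_{-2,2}: k∈[4..5] ⇒ +0.153393 -0.904809 = -0.751416;  D = +0.194919-0.725694i
d^3_{-1,2}: k∈[3..4] ⇒ +0.035728 -0.526861 = -0.491133;  D = +0.338353+0.355990i
d^3_{0,2}: k∈[2..3] ⇒ +0.005697 -0.168033 = -0.162336;  D = -0.158715+0.034097i
d^3_{1,2}: k∈[1..2] ⇒ +0.000606 -0.035728 = -0.035122;  D = +0.011606-0.033149i
d^3_{2,2}: k∈[0..1] ⇒ +0.000035 -0.005201 = -0.005166;  D = +0.003271+0.003998i
d^3_{3,2}: single k=0 term ⇒ -0.000469;  D = -0.000465+0.000064i
Y_3^{m'}(θ=2.5979,φ=4.1169) and Σ D·Y over m':
  (+0.3915-0.1151i)·(+0.0564+0.0124i)  (+0.1949-0.7257i)·(+0.0868+0.2174i)  (+0.3384+0.3560i)·(-0.2496+0.3684i)  (-0.1587+0.0341i)·(-0.2114+0.0000i)  (+0.0116-0.0331i)·(+0.2496+0.3684i)  (+0.0033+0.0040i)·(+0.0868-0.2174i)  (-0.0005+0.0001i)·(-0.0564+0.0124i)
Y_3^2(R⁻¹ n̂) = +0.032392+0.001957i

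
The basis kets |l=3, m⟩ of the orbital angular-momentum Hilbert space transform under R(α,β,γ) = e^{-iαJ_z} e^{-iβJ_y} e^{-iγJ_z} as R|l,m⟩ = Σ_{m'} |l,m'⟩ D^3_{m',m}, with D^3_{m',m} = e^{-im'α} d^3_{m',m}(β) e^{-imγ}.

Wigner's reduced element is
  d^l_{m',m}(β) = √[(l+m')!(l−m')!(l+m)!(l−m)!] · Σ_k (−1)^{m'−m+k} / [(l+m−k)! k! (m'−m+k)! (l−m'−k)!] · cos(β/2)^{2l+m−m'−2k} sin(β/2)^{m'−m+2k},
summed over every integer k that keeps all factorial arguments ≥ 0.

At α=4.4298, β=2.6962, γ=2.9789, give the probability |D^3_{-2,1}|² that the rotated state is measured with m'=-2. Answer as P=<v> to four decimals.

P=0.3060

First d^3_{-2,1}(β=2.6962), then the phase factors e^{-i(-2)α} and e^{-i(1)γ}:
With c≡cos(β/2)=0.220860 and s≡sin(β/2)=0.975305, N=[1·120·24·2]^{1/2}=75.894664
Admissible k: 3..4 (factorial args all ≥0)
  k=3: (−1)^0·75.8947/(12)·0.2209^3·0.9753^3 = +0.063213
  k=4: (−1)^1·75.8947/(24)·0.2209^1·0.9753^5 = -0.616341
d^3_{-2,1}(2.6962) = +0.063213 -0.616341 = -0.553128
|D^3_{-2,1}|² = |d^3_{-2,1}(β)|² = (-0.553128)² = 0.305950 (the z-rotation phases have unit modulus)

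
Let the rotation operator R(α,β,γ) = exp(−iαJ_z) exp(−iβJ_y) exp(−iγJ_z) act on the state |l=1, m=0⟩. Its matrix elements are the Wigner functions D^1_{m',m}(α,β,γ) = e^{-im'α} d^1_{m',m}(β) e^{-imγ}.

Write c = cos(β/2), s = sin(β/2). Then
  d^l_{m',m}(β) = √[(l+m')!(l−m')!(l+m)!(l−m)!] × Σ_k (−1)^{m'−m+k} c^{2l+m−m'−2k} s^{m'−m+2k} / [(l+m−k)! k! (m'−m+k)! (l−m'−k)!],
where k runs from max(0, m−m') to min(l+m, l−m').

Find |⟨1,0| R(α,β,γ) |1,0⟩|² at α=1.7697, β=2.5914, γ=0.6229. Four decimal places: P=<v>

P=0.7266

Split into d^1_{0,0}(β=2.5914) × two z-phases.
Half-angle: c=0.271640, s=0.962399. N=√(1·1·1·1)=1.000000
k∈{0,1} keeps every argument non-negative
  k=0: (−1)^0·1.0000/(1)·0.2716^2·0.9624^0 = +0.073788
  k=1: (−1)^1·1.0000/(1)·0.2716^0·0.9624^2 = -0.926212
d^1_{0,0}(2.5914) = +0.073788 -0.926212 = -0.852424
|D^1_{0,0}|² = |d^1_{0,0}(β)|² = (-0.852424)² = 0.726626 (the z-rotation phases have unit modulus)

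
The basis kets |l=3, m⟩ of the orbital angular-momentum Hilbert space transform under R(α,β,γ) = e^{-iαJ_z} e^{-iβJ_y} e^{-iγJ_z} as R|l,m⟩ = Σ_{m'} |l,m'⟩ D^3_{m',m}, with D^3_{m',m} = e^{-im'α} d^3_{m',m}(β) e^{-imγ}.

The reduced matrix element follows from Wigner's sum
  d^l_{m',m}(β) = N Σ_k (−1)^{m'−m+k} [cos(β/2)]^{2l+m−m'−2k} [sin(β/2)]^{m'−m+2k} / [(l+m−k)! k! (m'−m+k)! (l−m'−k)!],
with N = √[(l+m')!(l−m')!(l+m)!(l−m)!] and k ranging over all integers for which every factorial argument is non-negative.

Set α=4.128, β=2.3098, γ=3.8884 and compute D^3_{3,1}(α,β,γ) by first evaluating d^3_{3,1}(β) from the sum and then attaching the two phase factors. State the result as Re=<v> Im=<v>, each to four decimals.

Re=-0.0729 Im=0.0462

First d^3_{3,1}(β=2.3098), then the phase factors e^{-i(3)α} and e^{-i(1)γ}:
Half-angle: c=0.404010, s=0.914755. N=√(720·1·24·2)=185.903201
k∈{0} keeps every argument non-negative
  k=0: (−1)^2·185.9032/(48)·0.4040^4·0.9148^2 = +0.086342
d^3_{3,1}(2.3098) = +0.086342
Phases: e^{-i·(3)·4.128}=+0.983417+0.181361i, e^{-i·(1)·3.8884}=-0.733861+0.679299i ⇒ D=-0.072950+0.046188i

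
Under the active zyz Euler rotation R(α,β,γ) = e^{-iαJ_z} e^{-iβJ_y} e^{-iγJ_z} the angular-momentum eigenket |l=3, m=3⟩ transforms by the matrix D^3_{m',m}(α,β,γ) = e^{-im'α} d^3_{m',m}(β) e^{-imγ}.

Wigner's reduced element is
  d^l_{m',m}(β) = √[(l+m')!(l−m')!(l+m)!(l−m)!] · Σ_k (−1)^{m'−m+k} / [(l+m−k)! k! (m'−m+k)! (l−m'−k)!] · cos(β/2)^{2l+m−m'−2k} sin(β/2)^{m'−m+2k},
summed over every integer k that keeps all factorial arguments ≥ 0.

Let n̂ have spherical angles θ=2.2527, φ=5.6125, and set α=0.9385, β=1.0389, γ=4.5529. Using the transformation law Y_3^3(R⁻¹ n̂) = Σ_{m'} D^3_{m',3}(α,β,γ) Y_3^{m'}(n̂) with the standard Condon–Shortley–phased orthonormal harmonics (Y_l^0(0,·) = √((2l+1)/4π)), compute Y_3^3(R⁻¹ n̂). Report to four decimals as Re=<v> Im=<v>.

Re=0.2223 Im=-0.2636

Need the full column D^3_{m',3} for m'=−3..3 at α=0.9385, β=1.0389, γ=4.5529.
cos(β/2)=0.868092, sin(β/2)=0.496403
d^3_{-3,3}: single k=6 term ⇒ +0.014963;  D = -0.002271+0.014789i
d^3_{-2,3}: single k=5 term ⇒ +0.064093;  D = +0.045354+0.045288i
d^3_{-1,3}: single k=4 term ⇒ +0.177221;  D = +0.175128-0.027154i
d^3_{0,3}: single k=3 term ⇒ +0.357862;  D = +0.164766-0.317675i
d^3_{1,3}: single k=2 term ⇒ +0.541973;  D = -0.240624-0.485628i
d^3_{2,3}: single k=1 term ⇒ +0.599431;  D = -0.590559-0.102750i
d^3_{3,3}: single k=0 term ⇒ +0.427952;  D = -0.308351+0.296754i
Y_3^{m'}(θ=2.2527,φ=5.6125) and Σ D·Y over m':
  (-0.0023+0.0148i)·(-0.0834+0.1765i)  (+0.0454+0.0453i)·(-0.0883-0.3781i)  (+0.1751-0.0272i)·(+0.1939+0.1538i)  (+0.1648-0.3177i)·(+0.2384+0.0000i)  (-0.2406-0.4856i)·(-0.1939+0.1538i)  (-0.5906-0.1028i)·(-0.0883+0.3781i)  (-0.3084+0.2968i)·(+0.0834+0.1765i)
Y_3^3(R⁻¹ n̂) = +0.222331-0.263624i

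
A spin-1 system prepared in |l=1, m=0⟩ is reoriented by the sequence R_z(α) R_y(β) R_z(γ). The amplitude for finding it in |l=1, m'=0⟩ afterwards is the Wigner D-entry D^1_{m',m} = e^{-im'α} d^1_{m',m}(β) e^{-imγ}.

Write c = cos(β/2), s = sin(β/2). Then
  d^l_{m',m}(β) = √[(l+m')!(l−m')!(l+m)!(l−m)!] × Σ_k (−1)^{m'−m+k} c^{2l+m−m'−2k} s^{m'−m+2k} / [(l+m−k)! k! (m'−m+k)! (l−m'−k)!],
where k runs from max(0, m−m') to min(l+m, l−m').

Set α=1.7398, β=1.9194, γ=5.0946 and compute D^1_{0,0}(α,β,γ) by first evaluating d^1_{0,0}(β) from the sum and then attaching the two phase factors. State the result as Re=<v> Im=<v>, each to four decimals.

Split into d^1_{0,0}(β=1.9194) × two z-phases.
With c≡cos(β/2)=0.573766 and s≡sin(β/2)=0.819019, N=[1·1·1·1]^{1/2}=1.000000
k∈{0,1} keeps every argument non-negative
  k=0: (−1)^0·1.0000/(1)·0.5738^2·0.8190^0 = +0.329207
  k=1: (−1)^1·1.0000/(1)·0.5738^0·0.8190^2 = -0.670793
d^1_{0,0}(1.9194) = +0.329207 -0.670793 = -0.341586
Phases: e^{-i·(0)·1.7398}=+1.000000+0.000000i, e^{-i·(0)·5.0946}=+1.000000+0.000000i ⇒ D=-0.341586+0.000000i

Re=-0.3416 Im=0.0000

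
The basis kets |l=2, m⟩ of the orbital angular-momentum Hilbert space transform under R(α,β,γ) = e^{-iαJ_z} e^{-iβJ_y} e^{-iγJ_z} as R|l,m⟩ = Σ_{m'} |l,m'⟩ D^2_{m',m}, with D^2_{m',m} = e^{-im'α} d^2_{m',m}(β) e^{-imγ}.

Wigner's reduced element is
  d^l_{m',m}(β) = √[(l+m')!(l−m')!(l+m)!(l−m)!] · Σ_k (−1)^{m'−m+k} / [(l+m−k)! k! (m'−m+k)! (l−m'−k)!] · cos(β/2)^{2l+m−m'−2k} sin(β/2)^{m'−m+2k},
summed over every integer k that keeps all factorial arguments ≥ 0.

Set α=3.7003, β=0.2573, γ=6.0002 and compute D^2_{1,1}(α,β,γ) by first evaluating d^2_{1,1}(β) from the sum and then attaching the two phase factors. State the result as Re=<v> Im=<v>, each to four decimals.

Split into d^2_{1,1}(β=0.2573) × two z-phases.
Half-angle: c=0.991736, s=0.128295. N=√(6·1·6·1)=6.000000
Admissible k: 0..1 (factorial args all ≥0)
  k=0: (−1)^0·6.0000/(6)·0.9917^4·0.1283^0 = +0.967351
  k=1: (−1)^1·6.0000/(2)·0.9917^2·0.1283^2 = -0.048566
d^2_{1,1}(0.2573) = +0.967351 -0.048566 = +0.918785
D = (-0.847941+0.530091i)·(+0.918785)·(+0.960226+0.279223i) = -0.884082+0.250132i

Re=-0.8841 Im=0.2501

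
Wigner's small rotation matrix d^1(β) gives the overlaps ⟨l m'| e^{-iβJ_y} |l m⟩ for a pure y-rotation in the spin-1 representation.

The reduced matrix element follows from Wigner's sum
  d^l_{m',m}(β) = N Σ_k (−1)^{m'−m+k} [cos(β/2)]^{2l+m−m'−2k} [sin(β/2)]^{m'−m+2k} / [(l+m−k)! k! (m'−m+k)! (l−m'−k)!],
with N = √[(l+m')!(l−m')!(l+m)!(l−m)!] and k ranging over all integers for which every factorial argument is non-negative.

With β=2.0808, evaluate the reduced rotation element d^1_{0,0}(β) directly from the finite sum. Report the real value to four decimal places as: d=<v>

d^1_{0,0}(β=2.0808) via Wigner's sum:
c=cos(2.0808/2)=0.505875, s=sin(2.0808/2)=0.862607; N=√[1·1·1·1]=1.000000
k: max(0,(0)−(0))=0 … min(1+(0),1−(0))=1
  k=0: (−1)^0·1.0000/(1)·0.5059^2·0.8626^0 = +0.255910
  k=1: (−1)^1·1.0000/(1)·0.5059^0·0.8626^2 = -0.744090
d^1_{0,0}(2.0808) = +0.255910 -0.744090 = -0.488180

d=-0.4882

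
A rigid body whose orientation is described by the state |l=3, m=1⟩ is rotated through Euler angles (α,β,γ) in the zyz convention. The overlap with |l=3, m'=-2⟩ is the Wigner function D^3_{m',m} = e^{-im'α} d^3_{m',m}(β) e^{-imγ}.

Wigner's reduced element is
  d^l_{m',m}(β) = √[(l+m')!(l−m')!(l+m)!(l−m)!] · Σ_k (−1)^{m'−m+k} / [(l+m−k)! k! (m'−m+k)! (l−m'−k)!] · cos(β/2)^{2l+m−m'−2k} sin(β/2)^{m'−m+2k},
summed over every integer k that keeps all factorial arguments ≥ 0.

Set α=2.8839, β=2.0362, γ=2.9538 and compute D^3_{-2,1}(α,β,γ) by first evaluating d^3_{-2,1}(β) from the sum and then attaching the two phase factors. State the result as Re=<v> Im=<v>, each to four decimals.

D^3_{-2,1}(2.8839,2.0362,2.9538) = e^{-i·-2·2.8839}·d^3_{-2,1}(2.0362)·e^{-i·1·2.9538}. Compute d first:
Half-angle: c=0.524984, s=0.851112. N=√(1·120·24·2)=75.894664
The bounds max(0,m−m')=3 and min(l+m,l−m')=4 give 2 terms
  k=3: (−1)^0·75.8947/(12)·0.5250^3·0.8511^3 = +0.564194
  k=4: (−1)^1·75.8947/(24)·0.5250^1·0.8511^5 = -0.741447
d^3_{-2,1}(2.0362) = +0.564194 -0.741447 = -0.177253
Phases: e^{-i·(-2)·2.8839}=+0.870103-0.492870i, e^{-i·(1)·2.9538}=-0.982419-0.186691i ⇒ D=+0.167826-0.057034i

Re=0.1678 Im=-0.0570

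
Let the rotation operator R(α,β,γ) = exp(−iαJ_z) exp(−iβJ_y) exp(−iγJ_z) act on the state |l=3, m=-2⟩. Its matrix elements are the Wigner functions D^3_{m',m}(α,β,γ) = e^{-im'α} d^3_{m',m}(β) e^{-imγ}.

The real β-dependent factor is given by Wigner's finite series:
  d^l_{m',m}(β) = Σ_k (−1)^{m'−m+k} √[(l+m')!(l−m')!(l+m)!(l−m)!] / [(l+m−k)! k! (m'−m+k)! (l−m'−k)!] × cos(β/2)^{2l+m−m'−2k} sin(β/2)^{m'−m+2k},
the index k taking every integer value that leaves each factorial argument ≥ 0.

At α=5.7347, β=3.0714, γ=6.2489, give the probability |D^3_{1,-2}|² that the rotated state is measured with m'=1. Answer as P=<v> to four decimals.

D^3_{1,-2}(5.7347,3.0714,6.2489) = e^{-i·1·5.7347}·d^3_{1,-2}(3.0714)·e^{-i·-2·6.2489}. Compute d first:
Half-angle: c=0.035089, s=0.999384. N=√(24·2·1·120)=75.894664
k∈{0,1} keeps every argument non-negative
  k=0: (−1)^3·75.8947/(12)·0.0351^3·0.9994^3 = -0.000273
  k=1: (−1)^4·75.8947/(24)·0.0351^1·0.9994^5 = +0.110620
d^3_{1,-2}(3.0714) = -0.000273 +0.110620 = +0.110348
|D^3_{1,-2}|² = |d^3_{1,-2}(β)|² = (+0.110348)² = 0.012177 (the z-rotation phases have unit modulus)

P=0.0122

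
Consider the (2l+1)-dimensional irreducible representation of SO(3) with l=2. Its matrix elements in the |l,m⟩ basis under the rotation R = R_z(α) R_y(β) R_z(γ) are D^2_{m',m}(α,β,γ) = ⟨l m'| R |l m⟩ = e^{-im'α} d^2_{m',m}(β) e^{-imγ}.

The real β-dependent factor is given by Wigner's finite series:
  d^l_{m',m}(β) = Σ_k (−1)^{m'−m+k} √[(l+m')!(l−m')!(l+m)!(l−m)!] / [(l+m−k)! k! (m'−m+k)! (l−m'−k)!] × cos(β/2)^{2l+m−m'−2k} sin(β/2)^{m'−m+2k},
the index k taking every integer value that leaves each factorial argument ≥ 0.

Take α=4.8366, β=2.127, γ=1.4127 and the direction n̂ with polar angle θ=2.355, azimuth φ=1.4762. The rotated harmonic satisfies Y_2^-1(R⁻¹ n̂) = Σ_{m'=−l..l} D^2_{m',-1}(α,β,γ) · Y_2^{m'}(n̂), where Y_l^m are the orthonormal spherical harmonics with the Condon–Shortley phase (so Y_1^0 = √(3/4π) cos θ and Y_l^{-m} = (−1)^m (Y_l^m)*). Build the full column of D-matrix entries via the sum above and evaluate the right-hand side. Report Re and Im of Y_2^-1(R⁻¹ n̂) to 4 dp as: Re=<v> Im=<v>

Re=-0.0502 Im=-0.1535

Need the full column D^2_{m',-1} for m'=−2..2 at α=4.8366, β=2.127, γ=1.4127.
cos(β/2)=0.485816, sin(β/2)=0.874061
d^2_{-2,-1}: single k=1 term ⇒ +0.200441;  D = +0.018080-0.199624i
d^2_{-1,-1}: k∈[0..1] ⇒ +0.055704 -0.540939 = -0.485235;  D = -0.484956+0.016439i
d^2_{0,-1}: k∈[0..1] ⇒ -0.245489 +0.794644 = +0.549155;  D = +0.086458+0.542306i
d^2_{1,-1}: k∈[0..1] ⇒ +0.540939 -0.583670 = -0.042731;  D = +0.041039-0.011904i
d^2_{2,-1}: single k=0 term ⇒ -0.648824;  D = +0.256554+0.595947i
Y_2^{m'}(θ=2.355,φ=1.4762) and Σ D·Y over m':
  (+0.0181-0.1996i)·(-0.1901-0.0364i)  (-0.4850+0.0164i)·(-0.0365+0.3845i)  (+0.0865+0.5423i)·(+0.1566+0.0000i)  (+0.0410-0.0119i)·(+0.0365+0.3845i)  (+0.2566+0.5959i)·(-0.1901+0.0364i)
Y_2^-1(R⁻¹ n̂) = -0.050203-0.153510i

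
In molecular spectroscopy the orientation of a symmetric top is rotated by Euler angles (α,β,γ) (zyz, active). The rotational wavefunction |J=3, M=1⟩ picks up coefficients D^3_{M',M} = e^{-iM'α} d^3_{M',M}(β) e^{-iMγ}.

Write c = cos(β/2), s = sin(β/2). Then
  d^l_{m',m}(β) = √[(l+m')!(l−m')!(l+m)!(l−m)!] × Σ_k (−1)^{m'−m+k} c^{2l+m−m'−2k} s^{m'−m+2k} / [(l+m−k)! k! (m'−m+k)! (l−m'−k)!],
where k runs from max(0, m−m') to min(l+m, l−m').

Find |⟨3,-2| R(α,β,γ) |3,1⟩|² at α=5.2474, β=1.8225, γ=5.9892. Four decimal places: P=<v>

P=0.0146

First d^3_{-2,1}(β=1.8225), then the phase factors e^{-i(-2)α} and e^{-i(1)γ}:
With c≡cos(β/2)=0.612758 and s≡sin(β/2)=0.790270, N=[1·120·24·2]^{1/2}=75.894664
k∈{3,4} keeps every argument non-negative
  k=3: (−1)^0·75.8947/(12)·0.6128^3·0.7903^3 = +0.718166
  k=4: (−1)^1·75.8947/(24)·0.6128^1·0.7903^5 = -0.597266
d^3_{-2,1}(1.8225) = +0.718166 -0.597266 = +0.120900
|D^3_{-2,1}|² = |d^3_{-2,1}(β)|² = (+0.120900)² = 0.014617 (the z-rotation phases have unit modulus)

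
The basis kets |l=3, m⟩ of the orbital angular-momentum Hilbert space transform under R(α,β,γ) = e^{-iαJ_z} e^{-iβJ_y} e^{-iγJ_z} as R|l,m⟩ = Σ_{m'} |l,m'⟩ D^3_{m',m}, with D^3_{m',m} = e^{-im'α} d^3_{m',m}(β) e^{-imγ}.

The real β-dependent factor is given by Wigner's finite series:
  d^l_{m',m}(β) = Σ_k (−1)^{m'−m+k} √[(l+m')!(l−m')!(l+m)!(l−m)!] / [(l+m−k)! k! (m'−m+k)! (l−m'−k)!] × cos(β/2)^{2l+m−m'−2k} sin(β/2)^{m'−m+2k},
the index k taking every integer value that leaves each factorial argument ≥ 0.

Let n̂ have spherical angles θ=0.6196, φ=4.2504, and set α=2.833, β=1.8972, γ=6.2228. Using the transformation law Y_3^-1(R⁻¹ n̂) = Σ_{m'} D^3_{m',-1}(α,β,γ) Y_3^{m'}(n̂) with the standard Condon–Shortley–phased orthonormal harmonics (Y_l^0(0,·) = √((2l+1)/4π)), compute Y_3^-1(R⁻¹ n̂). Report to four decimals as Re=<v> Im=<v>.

Need the full column D^3_{m',-1} for m'=−3..3 at α=2.833, β=1.8972, γ=6.2228.
cos(β/2)=0.582821, sin(β/2)=0.812600
d^3_{-3,-1}: single k=2 term ⇒ +0.295081;  D = -0.162853+0.246072i
d^3_{-2,-1}: k∈[1..2] ⇒ +0.172804 -0.671842 = -0.499038;  D = -0.388800+0.312848i
d^3_{-1,-1}: k∈[0..2] ⇒ +0.039193 -0.609517 +0.888649 = +0.318325;  D = -0.296901+0.114808i
d^3_{0,-1}: k∈[0..2] ⇒ -0.189297 +1.103949 -0.715338 = +0.199314;  D = +0.198951-0.012028i
d^3_{1,-1}: k∈[0..2] ⇒ +0.457138 -1.184865 +0.287914 = -0.439814;  D = +0.426335+0.108048i
d^3_{2,-1}: k∈[0..1] ⇒ -0.671842 +0.653011 = -0.018831;  D = -0.015987-0.009952i
d^3_{3,-1}: single k=0 term ⇒ +0.573620;  D = -0.371902-0.436726i
Y_3^{m'}(θ=0.6196,φ=4.2504) and Σ D·Y over m':
  (-0.1629+0.2461i)·(+0.0803-0.0150i)  (-0.3888+0.3128i)·(-0.1691-0.2239i)  (-0.2969+0.1148i)·(-0.1936+0.3887i)  (+0.1990-0.0120i)·(+0.0954+0.0000i)  (+0.4263+0.1080i)·(+0.1936+0.3887i)  (-0.0160-0.0100i)·(-0.1691+0.2239i)  (-0.3719-0.4367i)·(-0.0803-0.0150i)
Y_3^-1(R⁻¹ n̂) = +0.226976+0.142983i

Re=0.2270 Im=0.1430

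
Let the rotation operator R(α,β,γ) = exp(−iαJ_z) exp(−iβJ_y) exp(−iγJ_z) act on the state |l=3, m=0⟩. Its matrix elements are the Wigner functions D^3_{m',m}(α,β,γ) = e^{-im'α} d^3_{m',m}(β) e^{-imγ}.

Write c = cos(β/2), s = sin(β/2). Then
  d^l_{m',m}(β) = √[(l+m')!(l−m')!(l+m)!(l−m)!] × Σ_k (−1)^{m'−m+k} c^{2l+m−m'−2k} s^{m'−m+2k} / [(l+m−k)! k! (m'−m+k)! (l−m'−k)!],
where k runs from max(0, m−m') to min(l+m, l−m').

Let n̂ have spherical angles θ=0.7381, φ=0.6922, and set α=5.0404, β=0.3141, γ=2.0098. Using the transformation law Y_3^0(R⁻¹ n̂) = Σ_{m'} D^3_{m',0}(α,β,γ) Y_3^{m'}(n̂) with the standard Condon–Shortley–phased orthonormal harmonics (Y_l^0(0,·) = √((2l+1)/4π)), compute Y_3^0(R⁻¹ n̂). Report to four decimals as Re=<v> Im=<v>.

Re=-0.2393 Im=0.0000

Need the full column D^3_{m',0} for m'=−3..3 at α=5.0404, β=0.3141, γ=2.0098.
cos(β/2)=0.987693, sin(β/2)=0.156405
d^3_{-3,0}: single k=3 term ⇒ +0.016487;  D = -0.013729+0.009128i
d^3_{-2,0}: k∈[2..3] ⇒ +0.127512 -0.003197 = +0.124314;  D = -0.098510-0.075828i
d^3_{-1,0}: k∈[1..3] ⇒ +0.509274 -0.038312 +0.000320 = +0.471283;  D = +0.151829-0.446156i
d^3_{0,0}: k∈[0..3] ⇒ +0.928393 -0.209523 +0.005254 -0.000015 = +0.724109;  D = +0.724109+0.000000i
d^3_{1,0}: k∈[0..2] ⇒ -0.509274 +0.038312 -0.000320 = -0.471283;  D = -0.151829-0.446156i
d^3_{2,0}: k∈[0..1] ⇒ +0.127512 -0.003197 = +0.124314;  D = -0.098510+0.075828i
d^3_{3,0}: single k=0 term ⇒ -0.016487;  D = +0.013729+0.009128i
Y_3^{m'}(θ=0.7381,φ=0.6922) and Σ D·Y over m':
  (-0.0137+0.0091i)·(-0.0616-0.1112i)  (-0.0985-0.0758i)·(+0.0634-0.3364i)  (+0.1518-0.4462i)·(+0.2907-0.2410i)  (+0.7241+0.0000i)·(-0.0728+0.0000i)  (-0.1518-0.4462i)·(-0.2907-0.2410i)  (-0.0985+0.0758i)·(+0.0634+0.3364i)  (+0.0137+0.0091i)·(+0.0616-0.1112i)
Y_3^0(R⁻¹ n̂) = -0.239289+0.000000i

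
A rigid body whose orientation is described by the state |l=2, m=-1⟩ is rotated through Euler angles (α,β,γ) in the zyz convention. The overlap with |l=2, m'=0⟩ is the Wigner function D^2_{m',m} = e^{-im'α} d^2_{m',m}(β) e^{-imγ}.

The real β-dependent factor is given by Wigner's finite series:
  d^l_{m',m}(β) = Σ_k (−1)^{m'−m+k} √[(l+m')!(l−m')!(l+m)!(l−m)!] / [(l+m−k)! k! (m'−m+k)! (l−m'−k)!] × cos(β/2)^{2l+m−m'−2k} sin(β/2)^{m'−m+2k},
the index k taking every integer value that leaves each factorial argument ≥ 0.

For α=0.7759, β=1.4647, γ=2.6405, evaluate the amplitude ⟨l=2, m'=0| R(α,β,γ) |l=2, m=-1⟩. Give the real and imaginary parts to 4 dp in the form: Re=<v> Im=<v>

Re=0.1131 Im=-0.0620

Split into d^2_{0,-1}(β=1.4647) × two z-phases.
With c≡cos(β/2)=0.743605 and s≡sin(β/2)=0.668619, N=[2·2·1·6]^{1/2}=4.898979
The bounds max(0,m−m')=0 and min(l+m,l−m')=1 give 2 terms
  k=0: (−1)^1·4.8990/(2)·0.7436^3·0.6686^1 = -0.673413
  k=1: (−1)^2·4.8990/(2)·0.7436^1·0.6686^3 = +0.544445
d^2_{0,-1}(1.4647) = -0.673413 +0.544445 = -0.128968
Phases: e^{-i·(0)·0.7759}=+1.000000+0.000000i, e^{-i·(-1)·2.6405}=-0.877058+0.480384i ⇒ D=+0.113112-0.061954i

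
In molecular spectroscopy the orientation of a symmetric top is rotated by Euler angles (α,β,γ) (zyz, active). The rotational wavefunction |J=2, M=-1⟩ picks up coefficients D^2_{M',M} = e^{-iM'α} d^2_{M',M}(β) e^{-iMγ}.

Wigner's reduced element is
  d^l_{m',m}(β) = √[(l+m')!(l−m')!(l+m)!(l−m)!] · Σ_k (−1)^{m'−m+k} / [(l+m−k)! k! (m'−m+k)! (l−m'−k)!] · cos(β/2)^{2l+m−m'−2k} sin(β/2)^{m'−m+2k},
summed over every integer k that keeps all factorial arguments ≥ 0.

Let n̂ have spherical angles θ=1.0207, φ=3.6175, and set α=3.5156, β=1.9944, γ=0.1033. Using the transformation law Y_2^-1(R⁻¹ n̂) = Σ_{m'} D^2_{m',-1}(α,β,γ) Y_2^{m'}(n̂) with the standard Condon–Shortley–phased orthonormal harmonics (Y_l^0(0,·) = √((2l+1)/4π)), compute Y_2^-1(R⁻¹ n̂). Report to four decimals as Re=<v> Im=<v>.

Re=-0.3501 Im=-0.0739

Need the full column D^2_{m',-1} for m'=−2..2 at α=3.5156, β=1.9944, γ=0.1033.
cos(β/2)=0.542656, sin(β/2)=0.839955
d^2_{-2,-1}: single k=1 term ⇒ +0.268448;  D = +0.176906+0.201913i
d^2_{-1,-1}: k∈[0..1] ⇒ +0.086716 -0.623279 = -0.536563;  D = +0.476595+0.246491i
d^2_{0,-1}: k∈[0..1] ⇒ -0.328781 +0.787714 = +0.458933;  D = +0.456487+0.047324i
d^2_{1,-1}: k∈[0..1] ⇒ +0.623279 -0.497764 = +0.125515;  D = -0.120944+0.033564i
d^2_{2,-1}: single k=0 term ⇒ -0.643165;  D = -0.514064+0.386523i
Y_2^{m'}(θ=1.0207,φ=3.6175) and Σ D·Y over m':
  (+0.1769+0.2019i)·(+0.1629-0.2286i)  (+0.4766+0.2465i)·(-0.3060+0.1577i)  (+0.4565+0.0473i)·(-0.0568+0.0000i)  (-0.1209+0.0336i)·(+0.3060+0.1577i)  (-0.5141+0.3865i)·(+0.1629+0.2286i)
Y_2^-1(R⁻¹ n̂) = -0.350091-0.073890i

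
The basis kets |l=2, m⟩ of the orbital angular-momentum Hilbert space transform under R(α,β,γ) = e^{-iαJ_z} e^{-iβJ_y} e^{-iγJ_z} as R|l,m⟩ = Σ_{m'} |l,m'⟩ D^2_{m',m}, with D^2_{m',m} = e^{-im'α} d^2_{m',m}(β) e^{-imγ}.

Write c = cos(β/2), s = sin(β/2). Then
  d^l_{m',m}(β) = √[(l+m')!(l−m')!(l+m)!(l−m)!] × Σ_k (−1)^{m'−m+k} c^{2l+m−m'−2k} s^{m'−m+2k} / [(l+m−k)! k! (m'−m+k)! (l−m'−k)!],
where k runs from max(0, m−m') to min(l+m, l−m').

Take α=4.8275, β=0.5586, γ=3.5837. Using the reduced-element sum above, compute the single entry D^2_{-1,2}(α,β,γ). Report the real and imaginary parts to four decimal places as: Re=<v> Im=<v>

Re=-0.0280 Im=-0.0289

Split into d^2_{-1,2}(β=0.5586) × two z-phases.
c=cos(0.5586/2)=0.961249, s=sin(0.5586/2)=0.275683; N=√[1·6·24·1]=12.000000
k∈{3} keeps every argument non-negative
  k=3: (−1)^0·12.0000/(6)·0.9612^1·0.2757^3 = +0.040281
d^2_{-1,2}(0.5586) = +0.040281
Attach z-rotation phases: D = e^{-i(-1)(4.8275)}·(+0.040281)·e^{-i(2)(3.5837)} = -0.028015-0.028943i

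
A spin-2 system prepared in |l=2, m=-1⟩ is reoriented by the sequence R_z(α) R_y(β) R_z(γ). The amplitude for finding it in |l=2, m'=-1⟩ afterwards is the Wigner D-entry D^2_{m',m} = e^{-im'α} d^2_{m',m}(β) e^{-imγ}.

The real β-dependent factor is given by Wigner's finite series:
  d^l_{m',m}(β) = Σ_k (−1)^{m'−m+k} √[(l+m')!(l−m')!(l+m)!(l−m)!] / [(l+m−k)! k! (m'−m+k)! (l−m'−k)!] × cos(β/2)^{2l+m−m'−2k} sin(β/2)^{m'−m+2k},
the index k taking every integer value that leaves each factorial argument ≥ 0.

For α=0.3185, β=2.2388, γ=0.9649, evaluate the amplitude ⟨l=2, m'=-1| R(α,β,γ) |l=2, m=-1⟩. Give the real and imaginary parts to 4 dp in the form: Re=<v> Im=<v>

Re=-0.1208 Im=-0.4086

D^2_{-1,-1}(0.3185,2.2388,0.9649) = e^{-i·-1·0.3185}·d^2_{-1,-1}(2.2388)·e^{-i·-1·0.9649}. Compute d first:
With c≡cos(β/2)=0.436222 and s≡sin(β/2)=0.899839, N=[1·6·1·6]^{1/2}=6.000000
Admissible k: 0..1 (factorial args all ≥0)
  k=0: (−1)^0·6.0000/(6)·0.4362^4·0.8998^0 = +0.036210
  k=1: (−1)^1·6.0000/(2)·0.4362^2·0.8998^2 = -0.462239
d^2_{-1,-1}(2.2388) = +0.036210 -0.462239 = -0.426029
D = (+0.949706+0.313142i)·(-0.426029)·(+0.569499+0.821992i) = -0.120761-0.408555i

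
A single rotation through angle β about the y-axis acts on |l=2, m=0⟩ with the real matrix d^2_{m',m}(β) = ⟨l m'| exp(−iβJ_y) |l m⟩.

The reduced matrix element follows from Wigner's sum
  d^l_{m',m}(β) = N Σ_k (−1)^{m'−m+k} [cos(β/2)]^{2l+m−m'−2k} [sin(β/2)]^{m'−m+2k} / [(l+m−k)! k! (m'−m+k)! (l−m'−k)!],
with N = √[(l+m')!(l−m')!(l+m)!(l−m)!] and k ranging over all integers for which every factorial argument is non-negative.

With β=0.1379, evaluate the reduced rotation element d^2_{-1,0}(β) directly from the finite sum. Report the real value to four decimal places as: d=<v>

d^2_{-1,0}(β=0.1379) via Wigner's sum:
Half-angle: c=0.997624, s=0.068895. N=√(1·6·2·2)=4.898979
k: max(0,(0)−(-1))=1 … min(2+(0),2−(-1))=2
  k=1: (−1)^0·4.8990/(2)·0.9976^3·0.0689^1 = +0.167558
  k=2: (−1)^1·4.8990/(2)·0.9976^1·0.0689^3 = -0.000799
d^2_{-1,0}(0.1379) = +0.167558 -0.000799 = +0.166759

d=0.1668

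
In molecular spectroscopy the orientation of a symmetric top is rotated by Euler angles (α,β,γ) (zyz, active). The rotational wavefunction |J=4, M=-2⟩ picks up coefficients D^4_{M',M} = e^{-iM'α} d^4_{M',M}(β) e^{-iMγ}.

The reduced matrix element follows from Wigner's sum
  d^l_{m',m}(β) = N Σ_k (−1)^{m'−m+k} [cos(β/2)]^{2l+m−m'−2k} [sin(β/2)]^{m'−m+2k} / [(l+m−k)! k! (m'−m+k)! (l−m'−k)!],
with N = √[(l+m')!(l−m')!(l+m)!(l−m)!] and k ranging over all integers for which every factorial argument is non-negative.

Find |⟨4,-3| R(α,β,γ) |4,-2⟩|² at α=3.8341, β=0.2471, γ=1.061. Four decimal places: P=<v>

P=0.1738

D^4_{-3,-2}(3.8341,0.2471,1.061) = e^{-i·-3·3.8341}·d^4_{-3,-2}(0.2471)·e^{-i·-2·1.061}. Compute d first:
Half-angle: c=0.992377, s=0.123236. N=√(1·5040·2·720)=2693.993318
Admissible k: 1..2 (factorial args all ≥0)
  k=1: (−1)^0·2693.9933/(720)·0.9924^7·0.1232^1 = +0.437058
  k=2: (−1)^1·2693.9933/(240)·0.9924^5·0.1232^3 = -0.020220
d^4_{-3,-2}(0.2471) = +0.437058 -0.020220 = +0.416838
|D^4_{-3,-2}|² = |d^4_{-3,-2}(β)|² = (+0.416838)² = 0.173754 (the z-rotation phases have unit modulus)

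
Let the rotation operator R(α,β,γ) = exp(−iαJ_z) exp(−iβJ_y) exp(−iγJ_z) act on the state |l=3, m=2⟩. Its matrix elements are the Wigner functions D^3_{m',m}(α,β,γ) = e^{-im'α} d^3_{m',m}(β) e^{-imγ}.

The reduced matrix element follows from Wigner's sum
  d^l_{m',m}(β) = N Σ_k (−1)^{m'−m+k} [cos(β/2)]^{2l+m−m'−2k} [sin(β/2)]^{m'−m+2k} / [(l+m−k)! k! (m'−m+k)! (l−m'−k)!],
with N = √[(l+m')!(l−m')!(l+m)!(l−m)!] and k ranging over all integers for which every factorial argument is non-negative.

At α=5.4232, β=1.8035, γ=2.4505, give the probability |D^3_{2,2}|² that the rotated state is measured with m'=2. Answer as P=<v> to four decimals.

P=0.1587

D^3_{2,2}(5.4232,1.8035,2.4505) = e^{-i·2·5.4232}·d^3_{2,2}(1.8035)·e^{-i·2·2.4505}. Compute d first:
Half-angle: c=0.620238, s=0.784414. N=√(120·1·120·1)=120.000000
k: max(0,(2)−(2))=0 … min(3+(2),3−(2))=1
  k=0: (−1)^0·120.0000/(120)·0.6202^6·0.7844^0 = +0.056931
  k=1: (−1)^1·120.0000/(24)·0.6202^4·0.7844^2 = -0.455296
d^3_{2,2}(1.8035) = +0.056931 -0.455296 = -0.398365
|D^3_{2,2}|² = |d^3_{2,2}(β)|² = (-0.398365)² = 0.158695 (the z-rotation phases have unit modulus)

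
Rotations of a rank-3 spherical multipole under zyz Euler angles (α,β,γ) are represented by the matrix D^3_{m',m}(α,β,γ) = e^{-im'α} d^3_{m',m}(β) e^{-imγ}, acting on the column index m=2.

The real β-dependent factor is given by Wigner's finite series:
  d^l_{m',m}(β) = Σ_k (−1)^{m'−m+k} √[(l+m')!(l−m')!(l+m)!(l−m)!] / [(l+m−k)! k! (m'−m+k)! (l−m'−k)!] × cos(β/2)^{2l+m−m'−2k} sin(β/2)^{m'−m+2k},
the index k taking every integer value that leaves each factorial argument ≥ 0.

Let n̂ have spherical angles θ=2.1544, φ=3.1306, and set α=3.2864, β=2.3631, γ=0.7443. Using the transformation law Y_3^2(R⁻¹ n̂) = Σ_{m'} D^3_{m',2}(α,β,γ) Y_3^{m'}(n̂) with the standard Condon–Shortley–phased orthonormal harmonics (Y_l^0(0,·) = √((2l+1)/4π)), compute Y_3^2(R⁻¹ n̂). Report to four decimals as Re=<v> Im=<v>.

Re=0.0531 Im=-0.0188

Need the full column D^3_{m',2} for m'=−3..3 at α=3.2864, β=2.3631, γ=0.7443.
cos(β/2)=0.379491, sin(β/2)=0.925195
d^3_{-3,2}: single k=5 term ⇒ +0.630151;  D = -0.311258+0.547913i
d^3_{-2,2}: k∈[4..5] ⇒ +0.527603 -0.627192 = -0.099589;  D = -0.036181+0.092784i
d^3_{-1,2}: k∈[3..4] ⇒ +0.273738 -0.813521 = -0.539783;  D = +0.121483-0.525935i
d^3_{0,2}: k∈[2..3] ⇒ +0.097238 -0.577960 = -0.480722;  D = -0.039469+0.479099i
d^3_{1,2}: k∈[1..2] ⇒ +0.023027 -0.273738 = -0.250711;  D = -0.015687-0.250220i
d^3_{2,2}: k∈[0..1] ⇒ +0.002987 -0.088765 = -0.085779;  D = +0.017665+0.083940i
d^3_{3,2}: single k=0 term ⇒ -0.017837;  D = -0.006153-0.016742i
Y_3^{m'}(θ=2.1544,φ=3.1306) and Σ D·Y over m':
  (-0.3113+0.5479i)·(-0.2423-0.0080i)  (-0.0362+0.0928i)·(-0.3921-0.0086i)  (+0.1215-0.5259i)·(-0.1397-0.0015i)  (-0.0395+0.4791i)·(+0.3047+0.0000i)  (-0.0157-0.2502i)·(+0.1397-0.0015i)  (+0.0177+0.0839i)·(-0.3921+0.0086i)  (-0.0062-0.0167i)·(+0.2423-0.0080i)
Y_3^2(R⁻¹ n̂) = +0.053127-0.018758i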